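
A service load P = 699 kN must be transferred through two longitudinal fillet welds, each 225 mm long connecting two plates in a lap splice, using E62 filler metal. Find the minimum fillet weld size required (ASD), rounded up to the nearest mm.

w = 12 mm

E62XX → F_EXX = 620 MPa.
Total weld length L = 450 mm.
Required throat t_e = P × Ω / (0.6 F_EXX × L) = 699 × 2.0 / (0.6 × 620 × 450 × 10⁻³) = 8.351 mm.
Required leg w = t_e / 0.707 = 11.81 mm → use 12 mm.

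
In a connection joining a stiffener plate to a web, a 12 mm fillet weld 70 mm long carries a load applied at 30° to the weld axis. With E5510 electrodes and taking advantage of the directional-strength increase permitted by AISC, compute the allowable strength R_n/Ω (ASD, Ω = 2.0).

R_n/Ω ≈ 115 kN

E55XX → F_EXX = 550 MPa.
t_e = 0.707 × 12 = 8.484 mm; A_we = 8.484 × 70 = 593.9 mm².
Directional factor: 1.0 + 0.5 sin^1.5(30°) = 1.177.
F_nw = 0.6 × 550 × 1.177 = 388.3 MPa.
R_n/Ω = (388.3 × 593.9) / 2.0 × 10⁻³ = 115.3 kN.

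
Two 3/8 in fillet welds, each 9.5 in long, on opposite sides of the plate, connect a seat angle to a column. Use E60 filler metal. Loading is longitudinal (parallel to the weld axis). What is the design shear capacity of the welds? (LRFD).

φR_n ≈ 136 kip

E60XX → F_EXX = 60 ksi.
Effective throat t_e = 0.707 × 0.375 = 0.2651 in.
Total length L = 19 in; A_we = 0.2651 × 19 = 5.037 in².
F_nw = 0.6 F_EXX = 0.6 × 60 = 36 ksi.
φR_n = 0.75 × 36 × 5.037 = 136 kip.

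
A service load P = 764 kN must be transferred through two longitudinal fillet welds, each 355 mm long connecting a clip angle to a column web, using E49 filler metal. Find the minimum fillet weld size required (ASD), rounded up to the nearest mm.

E49XX → F_EXX = 490 MPa.
Total weld length L = 710 mm.
Required throat t_e = P × Ω / (0.6 F_EXX × L) = 764 × 2.0 / (0.6 × 490 × 710 × 10⁻³) = 7.32 mm.
Required leg w = t_e / 0.707 = 10.35 mm → use 11 mm.

w = 11 mm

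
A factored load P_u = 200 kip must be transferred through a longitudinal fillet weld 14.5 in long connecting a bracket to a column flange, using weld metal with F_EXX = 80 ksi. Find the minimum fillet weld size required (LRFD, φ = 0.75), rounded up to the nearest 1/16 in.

w = 9/16 in

Total weld length L = 14.5 in.
Required throat t_e = P_u / (φ × 0.6 F_EXX × L) = 200 / (0.75 × 0.6 × 80 × 14.5) = 0.3831 in.
Required leg w = t_e / 0.707 = 0.5419 in → use 9/16 in.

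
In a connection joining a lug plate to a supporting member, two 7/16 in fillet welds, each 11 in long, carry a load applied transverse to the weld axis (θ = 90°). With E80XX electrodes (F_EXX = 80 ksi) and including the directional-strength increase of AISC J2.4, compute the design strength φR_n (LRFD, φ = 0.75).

t_e = 0.707 × 0.4375 = 0.3093 in; A_we = 0.3093 × 22 = 6.805 in².
Directional factor: 1.0 + 0.5 sin^1.5(90°) = 1.5.
F_nw = 0.6 × 80 × 1.5 = 72 ksi.
φR_n = 0.75 × 72 × 6.805 = 367.5 kip.

φR_n ≈ 367 kip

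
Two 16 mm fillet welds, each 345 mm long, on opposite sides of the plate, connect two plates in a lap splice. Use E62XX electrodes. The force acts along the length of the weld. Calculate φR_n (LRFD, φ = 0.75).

φR_n ≈ 2180 kN

E62XX → F_EXX = 620 MPa.
Effective throat t_e = 0.707 × 16 = 11.31 mm.
Total length L = 690 mm; A_we = 11.31 × 690 = 7805 mm².
F_nw = 0.6 F_EXX = 0.6 × 620 = 372 MPa.
φR_n = 0.75 × 372 × 7805 × 10⁻³ = 2178 kN.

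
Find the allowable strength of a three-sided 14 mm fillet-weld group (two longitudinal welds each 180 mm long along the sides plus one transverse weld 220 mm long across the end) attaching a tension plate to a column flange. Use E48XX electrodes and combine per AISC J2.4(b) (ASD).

E48XX → F_EXX = 480 MPa.
t_e = 0.707 × 14 = 9.898 mm.
R_nwl = 0.6 × 480 × 9.898 × 360 × 10⁻³ = 1026 kN (longitudinal, 2 welds).
R_nwt = 0.6 × 480 × 9.898 × 220 × 10⁻³ = 627.1 kN (transverse, base value).
(i) R_nwl + R_nwt = 1653 kN; (ii) 0.85 R_nwl + 1.5 R_nwt = 1813 kN.
R_n = max = 1813 kN [governs: (ii)]; R_n/Ω = 906.5 kN.

R_n/Ω ≈ 906 kN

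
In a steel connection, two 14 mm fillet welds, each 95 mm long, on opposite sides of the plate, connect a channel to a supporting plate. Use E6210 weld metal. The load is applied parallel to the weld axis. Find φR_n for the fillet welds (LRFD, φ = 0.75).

E62XX → F_EXX = 620 MPa.
Effective throat t_e = 0.707 × 14 = 9.898 mm.
Total length L = 190 mm; A_we = 9.898 × 190 = 1881 mm².
F_nw = 0.6 F_EXX = 0.6 × 620 = 372 MPa.
φR_n = 0.75 × 372 × 1881 × 10⁻³ = 524.7 kN.

φR_n ≈ 525 kN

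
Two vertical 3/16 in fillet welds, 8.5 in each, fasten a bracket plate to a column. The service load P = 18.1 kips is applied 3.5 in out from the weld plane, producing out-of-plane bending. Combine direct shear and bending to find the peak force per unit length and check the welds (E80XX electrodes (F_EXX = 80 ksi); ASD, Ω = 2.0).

f_max ≈ 2.84 kip/in; adequate

L_w = 2 × 8.5 = 17 in; section modulus (unit throat) S = 2 × L²/6 = 24.08 in².
Direct shear f_v = P/L_w = 18.1/17 = 1.065 kip/in.
Moment M = P × e = 18.1 × 3.5 = 63.35 kip·in; bending f_b = M/S = 2.63 kip/in.
f_max = √(f_v² + f_b²) = √(1.065² + 2.63²) = 2.838 kip/in.
r_n/Ω = (1/2.0) × 0.6 × 80 × (0.707 × 0.1875) = 3.181 kip/in → adequate.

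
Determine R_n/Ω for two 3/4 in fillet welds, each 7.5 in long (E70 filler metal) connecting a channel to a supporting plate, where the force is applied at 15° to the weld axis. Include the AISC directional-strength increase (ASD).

E70XX → F_EXX = 70 ksi.
t_e = 0.707 × 0.75 = 0.5302 in; A_we = 0.5302 × 15 = 7.954 in².
Directional factor: 1.0 + 0.5 sin^1.5(15°) = 1.066.
F_nw = 0.6 × 70 × 1.066 = 44.77 ksi.
R_n/Ω = (44.77 × 7.954) / 2.0 = 178 kip.

R_n/Ω ≈ 178 kip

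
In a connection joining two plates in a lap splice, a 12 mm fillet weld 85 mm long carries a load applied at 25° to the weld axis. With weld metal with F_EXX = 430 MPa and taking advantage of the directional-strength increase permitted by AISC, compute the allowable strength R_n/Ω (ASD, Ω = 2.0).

R_n/Ω ≈ 106 kN

t_e = 0.707 × 12 = 8.484 mm; A_we = 8.484 × 85 = 721.1 mm².
Directional factor: 1.0 + 0.5 sin^1.5(25°) = 1.137.
F_nw = 0.6 × 430 × 1.137 = 293.4 MPa.
R_n/Ω = (293.4 × 721.1) / 2.0 × 10⁻³ = 105.8 kN.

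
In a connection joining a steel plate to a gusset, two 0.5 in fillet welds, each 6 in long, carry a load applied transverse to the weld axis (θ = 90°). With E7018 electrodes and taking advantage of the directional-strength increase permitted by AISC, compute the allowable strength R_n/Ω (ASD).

R_n/Ω ≈ 134 kips

E70XX → F_EXX = 70 ksi.
t_e = 0.707 × 0.5 = 0.3535 in; A_we = 0.3535 × 12 = 4.242 in².
Directional factor: 1.0 + 0.5 sin^1.5(90°) = 1.5.
F_nw = 0.6 × 70 × 1.5 = 63 ksi.
R_n/Ω = (63 × 4.242) / 2.0 = 133.6 kips.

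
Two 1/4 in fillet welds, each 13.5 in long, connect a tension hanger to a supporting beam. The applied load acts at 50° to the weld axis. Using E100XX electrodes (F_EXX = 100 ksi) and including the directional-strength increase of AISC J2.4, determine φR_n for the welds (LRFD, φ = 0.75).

φR_n ≈ 287 kip

t_e = 0.707 × 0.25 = 0.1767 in; A_we = 0.1767 × 27 = 4.772 in².
Directional factor: 1.0 + 0.5 sin^1.5(50°) = 1.335.
F_nw = 0.6 × 100 × 1.335 = 80.11 ksi.
φR_n = 0.75 × 80.11 × 4.772 = 286.7 kip.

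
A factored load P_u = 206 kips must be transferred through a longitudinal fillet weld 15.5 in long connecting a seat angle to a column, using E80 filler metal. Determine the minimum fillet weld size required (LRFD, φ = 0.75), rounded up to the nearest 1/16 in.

E80XX → F_EXX = 80 ksi.
Total weld length L = 15.5 in.
Required throat t_e = P_u / (φ × 0.6 F_EXX × L) = 206 / (0.75 × 0.6 × 80 × 15.5) = 0.3692 in.
Required leg w = t_e / 0.707 = 0.5222 in → use 9/16 in.

w = 9/16 in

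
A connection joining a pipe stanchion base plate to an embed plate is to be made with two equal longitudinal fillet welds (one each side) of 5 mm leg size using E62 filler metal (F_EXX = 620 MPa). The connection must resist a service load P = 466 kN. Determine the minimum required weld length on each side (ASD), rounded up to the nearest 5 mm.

Throat t_e = 0.707 × 5 = 3.535 mm.
r_n/Ω = (0.6 × 620 × 3.535) / 2.0 = 657.5 N/mm = 0.6575 kN/mm.
L_req = P / (r_n/Ω) = 466 / 0.6575 = 708.7 mm total.
Per side: 708.7 / 2 = 354.4 mm.
Round up → use L = 355 mm on each side.

L = 355 mm on each side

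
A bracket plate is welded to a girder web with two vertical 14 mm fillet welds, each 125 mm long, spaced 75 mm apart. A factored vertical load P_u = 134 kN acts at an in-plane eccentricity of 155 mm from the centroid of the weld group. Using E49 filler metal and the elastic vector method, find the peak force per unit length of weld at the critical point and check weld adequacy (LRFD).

f_max ≈ 2550 N/mm; NOT adequate

E49XX → F_EXX = 490 MPa.
Total weld length L_w = 250 mm. Treat welds as unit-width lines.
Polar moment about centroid: J = 2[d³/12 + d(b/2)²] = 2[125³/12 + 125×37.5²] = 677100 mm³.
Direct shear f_v = P/L_w = 134×10³ / 250 = 536 N/mm (vertical).
Torsion M = P·e = 134×10³ × 155 = 20770000 N·mm.
Critical point at (x, y) = (37.5, 62.5) from centroid. f_tx = M·y/J = 1917 N/mm; f_ty = M·x/J = 1150 N/mm.
Resultant f_max = √[f_tx² + (f_v + f_ty)²] = √[1917² + (536 + 1150)²] = 2553 N/mm.
Capacity per unit length: φr_n = 0.75 × 0.6 × 490 × (0.707 × 14) = 2183 N/mm.
2553 > 2183 → NOT adequate.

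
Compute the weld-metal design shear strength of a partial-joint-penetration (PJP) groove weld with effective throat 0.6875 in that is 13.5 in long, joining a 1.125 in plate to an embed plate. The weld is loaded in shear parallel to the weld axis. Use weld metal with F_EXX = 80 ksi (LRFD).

Effective throat (given) t_e = 0.6875 in.
A_we = 0.6875 × 13.5 = 9.281 in².
F_nw = 0.6 F_EXX = 48 ksi.
φR_n = 0.75 × 48 × 9.281 = 334.1 kips.

φR_n ≈ 334 kips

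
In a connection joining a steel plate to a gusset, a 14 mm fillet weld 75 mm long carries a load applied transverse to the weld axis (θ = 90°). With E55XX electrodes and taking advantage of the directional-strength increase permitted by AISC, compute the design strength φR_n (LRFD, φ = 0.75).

φR_n ≈ 276 kN

E55XX → F_EXX = 550 MPa.
t_e = 0.707 × 14 = 9.898 mm; A_we = 9.898 × 75 = 742.4 mm².
Directional factor: 1.0 + 0.5 sin^1.5(90°) = 1.5.
F_nw = 0.6 × 550 × 1.5 = 495 MPa.
φR_n = 0.75 × 495 × 742.4 × 10⁻³ = 275.6 kN.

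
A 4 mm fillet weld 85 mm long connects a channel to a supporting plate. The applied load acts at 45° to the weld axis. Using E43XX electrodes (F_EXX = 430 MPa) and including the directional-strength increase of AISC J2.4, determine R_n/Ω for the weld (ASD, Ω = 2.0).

R_n/Ω ≈ 40.2 kN

t_e = 0.707 × 4 = 2.828 mm; A_we = 2.828 × 85 = 240.4 mm².
Directional factor: 1.0 + 0.5 sin^1.5(45°) = 1.297.
F_nw = 0.6 × 430 × 1.297 = 334.7 MPa.
R_n/Ω = (334.7 × 240.4) / 2.0 × 10⁻³ = 40.23 kN.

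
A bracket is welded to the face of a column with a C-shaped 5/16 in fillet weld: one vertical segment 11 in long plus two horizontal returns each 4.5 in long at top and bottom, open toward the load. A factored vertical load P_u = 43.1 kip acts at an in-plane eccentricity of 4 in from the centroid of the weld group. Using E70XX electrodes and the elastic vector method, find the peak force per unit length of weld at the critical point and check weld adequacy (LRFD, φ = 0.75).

f_max ≈ 4.22 kip/in; adequate

E70XX → F_EXX = 70 ksi.
Total weld length L_w = 20 in. Treat welds as unit-width lines.
Centroid: x̄ = 2×4.5×2.25 / 20 = 1.012 in from the vertical weld.
Polar moment about centroid: J = I_x + I_y = [11³/12 + 2×4.5×5.5²] + [11×1.012² + 2(4.5³/12 + 4.5×1.238²)] = 423.4 in³.
Direct shear f_v = P/L_w = 43.1 / 20 = 2.155 kip/in (vertical).
Torsion M = P·e = 43.1 × 4 = 172.4 kip·in.
Critical point at (x, y) = (3.487, 5.5) from centroid. f_tx = M·y/J = 2.239 kip/in; f_ty = M·x/J = 1.42 kip/in.
Resultant f_max = √[f_tx² + (f_v + f_ty)²] = √[2.239² + (2.155 + 1.42)²] = 4.218 kip/in.
Capacity per unit length: φr_n = 0.75 × 0.6 × 70 × (0.707 × 0.3125) = 6.96 kip/in.
4.218 ≤ 6.96 → adequate.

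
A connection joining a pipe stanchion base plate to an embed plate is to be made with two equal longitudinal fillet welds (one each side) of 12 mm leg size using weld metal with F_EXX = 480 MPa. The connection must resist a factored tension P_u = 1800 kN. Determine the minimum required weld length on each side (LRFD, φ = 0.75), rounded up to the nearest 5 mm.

Throat t_e = 0.707 × 12 = 8.484 mm.
φr_n = 0.75 × 0.6 × 480 × 8.484 × 10⁻³ = 1.833 kN/mm.
L_req = P_u / φr_n = 1800 / 1.833 = 982.2 mm total.
Per side: 982.2 / 2 = 491.1 mm.
Round up → use L = 495 mm on each side.

L = 495 mm on each side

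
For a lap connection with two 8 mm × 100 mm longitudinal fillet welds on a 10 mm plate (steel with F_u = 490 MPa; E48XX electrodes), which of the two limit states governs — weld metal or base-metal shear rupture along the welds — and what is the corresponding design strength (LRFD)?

E48XX → F_EXX = 480 MPa.
t_e = 0.707 × 8 = 5.656 mm; L = 200 mm.
Weld metal: φR_n = 0.75 × 0.6 × 480 × 5.656 × 200 × 10⁻³ = 244.3 kN.
Base metal (shear rupture): φR_n = 0.75 × 0.6 × 490 × 10 × 200 × 10⁻³ = 441 kN.
Governing: weld metal.

φR_n ≈ 244 kN (weld metal governs)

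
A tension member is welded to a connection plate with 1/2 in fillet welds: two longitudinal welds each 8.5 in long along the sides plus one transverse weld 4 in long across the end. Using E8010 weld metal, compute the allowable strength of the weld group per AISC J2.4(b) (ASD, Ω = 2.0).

R_n/Ω ≈ 178 kip

E80XX → F_EXX = 80 ksi.
t_e = 0.707 × 0.5 = 0.3535 in.
R_nwl = 0.6 × 80 × 0.3535 × 17 = 288.5 kip (longitudinal, 2 welds).
R_nwt = 0.6 × 80 × 0.3535 × 4 = 67.87 kip (transverse, base value).
(i) R_nwl + R_nwt = 356.3 kip; (ii) 0.85 R_nwl + 1.5 R_nwt = 347 kip.
R_n = max = 356.3 kip [governs: (i)]; R_n/Ω = 178.2 kip.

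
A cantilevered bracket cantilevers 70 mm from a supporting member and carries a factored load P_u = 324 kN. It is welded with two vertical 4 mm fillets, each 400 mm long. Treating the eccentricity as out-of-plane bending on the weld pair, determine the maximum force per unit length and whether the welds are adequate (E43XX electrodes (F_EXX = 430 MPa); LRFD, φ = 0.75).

f_max ≈ 587 N/mm; NOT adequate

L_w = 2 × 400 = 800 mm; section modulus (unit throat) S = 2 × L²/6 = 53330 mm².
Direct shear f_v = P/L_w = 324×10³/800 = 405 N/mm.
Moment M = P × e = 324×10³ × 70 = 22680000 N·mm; bending f_b = M/S = 425.2 N/mm.
f_max = √(f_v² + f_b²) = √(405² + 425.2²) = 587.2 N/mm.
φr_n = 0.75 × 0.6 × 430 × (0.707 × 4) = 547.2 N/mm → NOT adequate.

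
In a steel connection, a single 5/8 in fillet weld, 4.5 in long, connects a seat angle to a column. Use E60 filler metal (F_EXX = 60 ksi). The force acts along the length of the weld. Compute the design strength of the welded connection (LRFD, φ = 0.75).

Effective throat t_e = 0.707 × 0.625 = 0.4419 in.
Total length L = 4.5 in; A_we = 0.4419 × 4.5 = 1.988 in².
F_nw = 0.6 F_EXX = 0.6 × 60 = 36 ksi.
φR_n = 0.75 × 36 × 1.988 = 53.69 kips.

φR_n ≈ 53.7 kips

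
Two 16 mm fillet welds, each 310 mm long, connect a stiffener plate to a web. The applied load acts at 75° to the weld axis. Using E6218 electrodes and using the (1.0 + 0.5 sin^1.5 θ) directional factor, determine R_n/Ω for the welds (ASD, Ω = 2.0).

E62XX → F_EXX = 620 MPa.
t_e = 0.707 × 16 = 11.31 mm; A_we = 11.31 × 620 = 7013 mm².
Directional factor: 1.0 + 0.5 sin^1.5(75°) = 1.475.
F_nw = 0.6 × 620 × 1.475 = 548.6 MPa.
R_n/Ω = (548.6 × 7013) / 2.0 × 10⁻³ = 1924 kN.

R_n/Ω ≈ 1920 kN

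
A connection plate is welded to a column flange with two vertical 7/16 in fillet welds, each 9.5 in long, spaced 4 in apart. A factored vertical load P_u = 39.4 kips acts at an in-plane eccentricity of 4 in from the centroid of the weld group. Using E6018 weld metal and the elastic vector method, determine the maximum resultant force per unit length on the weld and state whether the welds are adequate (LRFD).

E60XX → F_EXX = 60 ksi.
Total weld length L_w = 19 in. Treat welds as unit-width lines.
Polar moment about centroid: J = 2[d³/12 + d(b/2)²] = 2[9.5³/12 + 9.5×2²] = 218.9 in³.
Direct shear f_v = P/L_w = 39.4 / 19 = 2.074 kip/in (vertical).
Torsion M = P·e = 39.4 × 4 = 157.6 kip·in.
Critical point at (x, y) = (2, 4.75) from centroid. f_tx = M·y/J = 3.42 kip/in; f_ty = M·x/J = 1.44 kip/in.
Resultant f_max = √[f_tx² + (f_v + f_ty)²] = √[3.42² + (2.074 + 1.44)²] = 4.903 kip/in.
Capacity per unit length: φr_n = 0.75 × 0.6 × 60 × (0.707 × 0.4375) = 8.351 kip/in.
4.903 ≤ 8.351 → adequate.

f_max ≈ 4.9 kip/in; adequate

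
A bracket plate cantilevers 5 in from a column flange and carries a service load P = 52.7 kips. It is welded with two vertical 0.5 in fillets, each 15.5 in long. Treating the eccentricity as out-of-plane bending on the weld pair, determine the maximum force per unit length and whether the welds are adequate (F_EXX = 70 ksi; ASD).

f_max ≈ 3.7 kip/in; adequate

L_w = 2 × 15.5 = 31 in; section modulus (unit throat) S = 2 × L²/6 = 80.08 in².
Direct shear f_v = P/L_w = 52.7/31 = 1.7 kip/in.
Moment M = P × e = 52.7 × 5 = 263.5 kip·in; bending f_b = M/S = 3.29 kip/in.
f_max = √(f_v² + f_b²) = √(1.7² + 3.29²) = 3.704 kip/in.
r_n/Ω = (1/2.0) × 0.6 × 70 × (0.707 × 0.5) = 7.423 kip/in → adequate.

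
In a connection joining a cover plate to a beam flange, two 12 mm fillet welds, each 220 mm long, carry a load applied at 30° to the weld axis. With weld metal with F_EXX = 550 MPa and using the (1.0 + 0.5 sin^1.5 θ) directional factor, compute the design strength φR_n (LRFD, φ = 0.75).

φR_n ≈ 1090 kN

t_e = 0.707 × 12 = 8.484 mm; A_we = 8.484 × 440 = 3733 mm².
Directional factor: 1.0 + 0.5 sin^1.5(30°) = 1.177.
F_nw = 0.6 × 550 × 1.177 = 388.3 MPa.
φR_n = 0.75 × 388.3 × 3733 × 10⁻³ = 1087 kN.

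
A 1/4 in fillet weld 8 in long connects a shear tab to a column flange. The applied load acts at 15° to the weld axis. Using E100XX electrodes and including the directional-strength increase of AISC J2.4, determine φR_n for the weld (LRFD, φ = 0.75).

E100XX → F_EXX = 100 ksi.
t_e = 0.707 × 0.25 = 0.1767 in; A_we = 0.1767 × 8 = 1.414 in².
Directional factor: 1.0 + 0.5 sin^1.5(15°) = 1.066.
F_nw = 0.6 × 100 × 1.066 = 63.95 ksi.
φR_n = 0.75 × 63.95 × 1.414 = 67.82 kip.

φR_n ≈ 67.8 kip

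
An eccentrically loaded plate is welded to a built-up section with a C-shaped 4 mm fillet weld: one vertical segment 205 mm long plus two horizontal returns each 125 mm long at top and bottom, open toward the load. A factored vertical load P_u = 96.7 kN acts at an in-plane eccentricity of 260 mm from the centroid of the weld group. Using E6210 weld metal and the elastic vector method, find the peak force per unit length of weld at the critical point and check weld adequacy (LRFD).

f_max ≈ 991 N/mm; NOT adequate

E62XX → F_EXX = 620 MPa.
Total weld length L_w = 455 mm. Treat welds as unit-width lines.
Centroid: x̄ = 2×125×62.5 / 455 = 34.34 mm from the vertical weld.
Polar moment about centroid: J = I_x + I_y = [205³/12 + 2×125×102.5²] + [205×34.34² + 2(125³/12 + 125×28.16²)] = 4110000 mm³.
Direct shear f_v = P/L_w = 96.7×10³ / 455 = 212.5 N/mm (vertical).
Torsion M = P·e = 96.7×10³ × 260 = 25142000 N·mm.
Critical point at (x, y) = (90.66, 102.5) from centroid. f_tx = M·y/J = 627 N/mm; f_ty = M·x/J = 554.6 N/mm.
Resultant f_max = √[f_tx² + (f_v + f_ty)²] = √[627² + (212.5 + 554.6)²] = 990.8 N/mm.
Capacity per unit length: φr_n = 0.75 × 0.6 × 620 × (0.707 × 4) = 789 N/mm.
990.8 > 789 → NOT adequate.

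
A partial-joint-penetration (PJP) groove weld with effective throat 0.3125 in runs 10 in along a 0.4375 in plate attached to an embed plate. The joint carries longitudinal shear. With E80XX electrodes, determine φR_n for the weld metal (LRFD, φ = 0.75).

E80XX → F_EXX = 80 ksi.
Effective throat (given) t_e = 0.3125 in.
A_we = 0.3125 × 10 = 3.125 in².
F_nw = 0.6 F_EXX = 48 ksi.
φR_n = 0.75 × 48 × 3.125 = 112.5 kip.

φR_n ≈ 112 kip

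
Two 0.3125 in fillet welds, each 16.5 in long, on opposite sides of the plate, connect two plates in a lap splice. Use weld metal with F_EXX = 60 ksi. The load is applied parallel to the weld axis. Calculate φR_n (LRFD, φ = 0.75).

Effective throat t_e = 0.707 × 0.3125 = 0.2209 in.
Total length L = 33 in; A_we = 0.2209 × 33 = 7.291 in².
F_nw = 0.6 F_EXX = 0.6 × 60 = 36 ksi.
φR_n = 0.75 × 36 × 7.291 = 196.9 kip.

φR_n ≈ 197 kip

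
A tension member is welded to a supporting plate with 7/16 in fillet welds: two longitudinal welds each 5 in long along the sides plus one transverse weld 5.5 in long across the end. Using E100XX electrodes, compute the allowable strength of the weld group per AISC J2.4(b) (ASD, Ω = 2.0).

R_n/Ω ≈ 155 kip

E100XX → F_EXX = 100 ksi.
t_e = 0.707 × 0.4375 = 0.3093 in.
R_nwl = 0.6 × 100 × 0.3093 × 10 = 185.6 kip (longitudinal, 2 welds).
R_nwt = 0.6 × 100 × 0.3093 × 5.5 = 102.1 kip (transverse, base value).
(i) R_nwl + R_nwt = 287.7 kip; (ii) 0.85 R_nwl + 1.5 R_nwt = 310.9 kip.
R_n = max = 310.9 kip [governs: (ii)]; R_n/Ω = 155.4 kip.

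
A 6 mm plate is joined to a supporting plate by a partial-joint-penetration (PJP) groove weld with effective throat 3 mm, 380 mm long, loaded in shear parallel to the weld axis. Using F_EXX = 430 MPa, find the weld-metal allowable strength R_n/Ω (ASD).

R_n/Ω ≈ 147 kN

Effective throat (given) t_e = 3 mm.
A_we = 3 × 380 = 1140 mm².
F_nw = 0.6 F_EXX = 258 MPa.
R_n/Ω = (258 × 1140) / 2.0 × 10⁻³ = 147.1 kN.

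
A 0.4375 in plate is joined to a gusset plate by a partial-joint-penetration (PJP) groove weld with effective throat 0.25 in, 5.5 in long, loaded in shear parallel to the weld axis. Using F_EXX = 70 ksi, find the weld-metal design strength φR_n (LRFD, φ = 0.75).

φR_n ≈ 43.3 kips

Effective throat (given) t_e = 0.25 in.
A_we = 0.25 × 5.5 = 1.375 in².
F_nw = 0.6 F_EXX = 42 ksi.
φR_n = 0.75 × 42 × 1.375 = 43.31 kips.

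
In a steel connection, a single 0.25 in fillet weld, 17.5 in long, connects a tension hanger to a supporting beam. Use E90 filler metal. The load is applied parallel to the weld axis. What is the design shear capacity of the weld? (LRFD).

E90XX → F_EXX = 90 ksi.
Effective throat t_e = 0.707 × 0.25 = 0.1767 in.
Total length L = 17.5 in; A_we = 0.1767 × 17.5 = 3.093 in².
F_nw = 0.6 F_EXX = 0.6 × 90 = 54 ksi.
φR_n = 0.75 × 54 × 3.093 = 125.3 kips.

φR_n ≈ 125 kips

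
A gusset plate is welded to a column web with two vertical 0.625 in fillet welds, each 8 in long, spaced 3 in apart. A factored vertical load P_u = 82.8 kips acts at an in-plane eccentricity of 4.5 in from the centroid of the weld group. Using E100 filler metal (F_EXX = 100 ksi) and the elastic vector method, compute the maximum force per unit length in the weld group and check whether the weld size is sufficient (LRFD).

f_max ≈ 15.7 kip/in; adequate

Total weld length L_w = 16 in. Treat welds as unit-width lines.
Polar moment about centroid: J = 2[d³/12 + d(b/2)²] = 2[8³/12 + 8×1.5²] = 121.3 in³.
Direct shear f_v = P/L_w = 82.8 / 16 = 5.175 kip/in (vertical).
Torsion M = P·e = 82.8 × 4.5 = 372.6 kip·in.
Critical point at (x, y) = (1.5, 4) from centroid. f_tx = M·y/J = 12.28 kip/in; f_ty = M·x/J = 4.606 kip/in.
Resultant f_max = √[f_tx² + (f_v + f_ty)²] = √[12.28² + (5.175 + 4.606)²] = 15.7 kip/in.
Capacity per unit length: φr_n = 0.75 × 0.6 × 100 × (0.707 × 0.625) = 19.88 kip/in.
15.7 ≤ 19.88 → adequate.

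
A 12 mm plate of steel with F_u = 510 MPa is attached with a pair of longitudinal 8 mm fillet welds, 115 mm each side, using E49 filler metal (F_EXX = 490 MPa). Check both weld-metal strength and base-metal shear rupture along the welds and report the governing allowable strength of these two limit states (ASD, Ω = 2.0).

R_n/Ω ≈ 191 kN (weld metal governs)

t_e = 0.707 × 8 = 5.656 mm; L = 230 mm.
Weld metal: R_n/Ω = (1/2.0) × 0.6 × 490 × 5.656 × 230 × 10⁻³ = 191.2 kN.
Base metal (shear rupture): R_n/Ω = (1/2.0) × 0.6 × 510 × 12 × 230 × 10⁻³ = 422.3 kN.
Governing: weld metal.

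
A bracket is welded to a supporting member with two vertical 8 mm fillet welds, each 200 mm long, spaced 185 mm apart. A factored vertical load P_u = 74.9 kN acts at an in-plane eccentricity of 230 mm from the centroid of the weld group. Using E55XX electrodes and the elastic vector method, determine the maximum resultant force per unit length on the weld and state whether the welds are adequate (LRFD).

E55XX → F_EXX = 550 MPa.
Total weld length L_w = 400 mm. Treat welds as unit-width lines.
Polar moment about centroid: J = 2[d³/12 + d(b/2)²] = 2[200³/12 + 200×92.5²] = 4756000 mm³.
Direct shear f_v = P/L_w = 74.9×10³ / 400 = 187.2 N/mm (vertical).
Torsion M = P·e = 74.9×10³ × 230 = 17227000 N·mm.
Critical point at (x, y) = (92.5, 100) from centroid. f_tx = M·y/J = 362.2 N/mm; f_ty = M·x/J = 335.1 N/mm.
Resultant f_max = √[f_tx² + (f_v + f_ty)²] = √[362.2² + (187.2 + 335.1)²] = 635.6 N/mm.
Capacity per unit length: φr_n = 0.75 × 0.6 × 550 × (0.707 × 8) = 1400 N/mm.
635.6 ≤ 1400 → adequate.

f_max ≈ 636 N/mm; adequate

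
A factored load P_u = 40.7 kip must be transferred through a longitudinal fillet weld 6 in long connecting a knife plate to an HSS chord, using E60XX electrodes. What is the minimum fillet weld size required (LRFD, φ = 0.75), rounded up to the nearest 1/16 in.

E60XX → F_EXX = 60 ksi.
Total weld length L = 6 in.
Required throat t_e = P_u / (φ × 0.6 F_EXX × L) = 40.7 / (0.75 × 0.6 × 60 × 6) = 0.2512 in.
Required leg w = t_e / 0.707 = 0.3554 in → use 3/8 in.

w = 3/8 in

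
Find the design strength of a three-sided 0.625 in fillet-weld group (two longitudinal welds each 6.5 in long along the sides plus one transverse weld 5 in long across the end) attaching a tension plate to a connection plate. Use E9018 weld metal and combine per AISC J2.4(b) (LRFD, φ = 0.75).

φR_n ≈ 332 kip

E90XX → F_EXX = 90 ksi.
t_e = 0.707 × 0.625 = 0.4419 in.
R_nwl = 0.6 × 90 × 0.4419 × 13 = 310.2 kip (longitudinal, 2 welds).
R_nwt = 0.6 × 90 × 0.4419 × 5 = 119.3 kip (transverse, base value).
(i) R_nwl + R_nwt = 429.5 kip; (ii) 0.85 R_nwl + 1.5 R_nwt = 442.6 kip.
R_n = max = 442.6 kip [governs: (ii)]; φR_n = 332 kip.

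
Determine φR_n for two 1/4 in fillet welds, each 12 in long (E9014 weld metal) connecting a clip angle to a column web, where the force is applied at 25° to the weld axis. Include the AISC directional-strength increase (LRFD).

φR_n ≈ 195 kip

E90XX → F_EXX = 90 ksi.
t_e = 0.707 × 0.25 = 0.1767 in; A_we = 0.1767 × 24 = 4.242 in².
Directional factor: 1.0 + 0.5 sin^1.5(25°) = 1.137.
F_nw = 0.6 × 90 × 1.137 = 61.42 ksi.
φR_n = 0.75 × 61.42 × 4.242 = 195.4 kip.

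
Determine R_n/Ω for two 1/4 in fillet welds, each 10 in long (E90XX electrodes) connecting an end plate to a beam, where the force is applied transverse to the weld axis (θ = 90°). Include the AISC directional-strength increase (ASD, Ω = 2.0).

R_n/Ω ≈ 143 kips

E90XX → F_EXX = 90 ksi.
t_e = 0.707 × 0.25 = 0.1767 in; A_we = 0.1767 × 20 = 3.535 in².
Directional factor: 1.0 + 0.5 sin^1.5(90°) = 1.5.
F_nw = 0.6 × 90 × 1.5 = 81 ksi.
R_n/Ω = (81 × 3.535) / 2.0 = 143.2 kips.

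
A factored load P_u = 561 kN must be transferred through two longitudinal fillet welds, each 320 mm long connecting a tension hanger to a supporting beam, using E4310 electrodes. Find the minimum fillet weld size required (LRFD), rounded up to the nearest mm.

E43XX → F_EXX = 430 MPa.
Total weld length L = 640 mm.
Required throat t_e = P_u / (φ × 0.6 F_EXX × L) = 561 / (0.75 × 0.6 × 430 × 640 × 10⁻³) = 4.53 mm.
Required leg w = t_e / 0.707 = 6.407 mm → use 7 mm.

w = 7 mm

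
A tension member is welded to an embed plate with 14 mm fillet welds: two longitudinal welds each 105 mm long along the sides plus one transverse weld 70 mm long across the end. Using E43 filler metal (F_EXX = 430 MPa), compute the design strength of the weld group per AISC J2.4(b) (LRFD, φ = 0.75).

φR_n ≈ 543 kN

t_e = 0.707 × 14 = 9.898 mm.
R_nwl = 0.6 × 430 × 9.898 × 210 × 10⁻³ = 536.3 kN (longitudinal, 2 welds).
R_nwt = 0.6 × 430 × 9.898 × 70 × 10⁻³ = 178.8 kN (transverse, base value).
(i) R_nwl + R_nwt = 715 kN; (ii) 0.85 R_nwl + 1.5 R_nwt = 724 kN.
R_n = max = 724 kN [governs: (ii)]; φR_n = 543 kN.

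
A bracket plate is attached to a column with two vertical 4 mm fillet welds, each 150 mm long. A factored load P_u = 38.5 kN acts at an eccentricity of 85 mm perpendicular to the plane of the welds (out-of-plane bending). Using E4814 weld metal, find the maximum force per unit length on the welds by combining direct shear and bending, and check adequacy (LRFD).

f_max ≈ 455 N/mm; adequate

E48XX → F_EXX = 480 MPa.
L_w = 2 × 150 = 300 mm; section modulus (unit throat) S = 2 × L²/6 = 7500 mm².
Direct shear f_v = P/L_w = 38.5×10³/300 = 128.3 N/mm.
Moment M = P × e = 38.5×10³ × 85 = 3272500 N·mm; bending f_b = M/S = 436.3 N/mm.
f_max = √(f_v² + f_b²) = √(128.3² + 436.3²) = 454.8 N/mm.
φr_n = 0.75 × 0.6 × 480 × (0.707 × 4) = 610.8 N/mm → adequate.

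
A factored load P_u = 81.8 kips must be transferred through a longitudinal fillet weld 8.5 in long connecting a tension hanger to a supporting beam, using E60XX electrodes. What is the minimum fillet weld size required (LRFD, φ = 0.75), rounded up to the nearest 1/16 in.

w = 9/16 in

E60XX → F_EXX = 60 ksi.
Total weld length L = 8.5 in.
Required throat t_e = P_u / (φ × 0.6 F_EXX × L) = 81.8 / (0.75 × 0.6 × 60 × 8.5) = 0.3564 in.
Required leg w = t_e / 0.707 = 0.5041 in → use 9/16 in.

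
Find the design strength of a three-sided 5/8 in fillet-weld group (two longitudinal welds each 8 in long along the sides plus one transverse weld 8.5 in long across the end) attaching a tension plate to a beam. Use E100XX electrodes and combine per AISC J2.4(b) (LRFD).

E100XX → F_EXX = 100 ksi.
t_e = 0.707 × 0.625 = 0.4419 in.
R_nwl = 0.6 × 100 × 0.4419 × 16 = 424.2 kip (longitudinal, 2 welds).
R_nwt = 0.6 × 100 × 0.4419 × 8.5 = 225.4 kip (transverse, base value).
(i) R_nwl + R_nwt = 649.6 kip; (ii) 0.85 R_nwl + 1.5 R_nwt = 698.6 kip.
R_n = max = 698.6 kip [governs: (ii)]; φR_n = 524 kip.

φR_n ≈ 524 kip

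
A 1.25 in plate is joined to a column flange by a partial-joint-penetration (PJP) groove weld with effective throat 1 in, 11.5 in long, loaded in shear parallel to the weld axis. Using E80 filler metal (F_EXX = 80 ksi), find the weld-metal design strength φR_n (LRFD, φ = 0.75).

Effective throat (given) t_e = 1 in.
A_we = 1 × 11.5 = 11.5 in².
F_nw = 0.6 F_EXX = 48 ksi.
φR_n = 0.75 × 48 × 11.5 = 414 kips.

φR_n ≈ 414 kips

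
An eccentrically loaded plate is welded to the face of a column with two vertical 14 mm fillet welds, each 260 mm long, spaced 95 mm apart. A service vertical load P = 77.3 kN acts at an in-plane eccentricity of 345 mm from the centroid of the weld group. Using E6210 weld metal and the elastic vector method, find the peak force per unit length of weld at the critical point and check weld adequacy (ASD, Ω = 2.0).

E62XX → F_EXX = 620 MPa.
Total weld length L_w = 520 mm. Treat welds as unit-width lines.
Polar moment about centroid: J = 2[d³/12 + d(b/2)²] = 2[260³/12 + 260×47.5²] = 4103000 mm³.
Direct shear f_v = P/L_w = 77.3×10³ / 520 = 148.7 N/mm (vertical).
Torsion M = P·e = 77.3×10³ × 345 = 26668000 N·mm.
Critical point at (x, y) = (47.5, 130) from centroid. f_tx = M·y/J = 845.1 N/mm; f_ty = M·x/J = 308.8 N/mm.
Resultant f_max = √[f_tx² + (f_v + f_ty)²] = √[845.1² + (148.7 + 308.8)²] = 960.9 N/mm.
Capacity per unit length: r_n/Ω = (1/2.0) × 0.6 × 620 × (0.707 × 14) = 1841 N/mm.
960.9 ≤ 1841 → adequate.

f_max ≈ 961 N/mm; adequate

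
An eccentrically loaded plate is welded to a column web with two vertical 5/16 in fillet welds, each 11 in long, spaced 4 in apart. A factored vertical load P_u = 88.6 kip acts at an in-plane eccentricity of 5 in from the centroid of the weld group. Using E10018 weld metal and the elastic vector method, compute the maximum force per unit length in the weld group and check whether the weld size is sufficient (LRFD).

f_max ≈ 10.5 kip/in; NOT adequate

E100XX → F_EXX = 100 ksi.
Total weld length L_w = 22 in. Treat welds as unit-width lines.
Polar moment about centroid: J = 2[d³/12 + d(b/2)²] = 2[11³/12 + 11×2²] = 309.8 in³.
Direct shear f_v = P/L_w = 88.6 / 22 = 4.027 kip/in (vertical).
Torsion M = P·e = 88.6 × 5 = 443 kip·in.
Critical point at (x, y) = (2, 5.5) from centroid. f_tx = M·y/J = 7.864 kip/in; f_ty = M·x/J = 2.86 kip/in.
Resultant f_max = √[f_tx² + (f_v + f_ty)²] = √[7.864² + (4.027 + 2.86)²] = 10.45 kip/in.
Capacity per unit length: φr_n = 0.75 × 0.6 × 100 × (0.707 × 0.3125) = 9.942 kip/in.
10.45 > 9.942 → NOT adequate.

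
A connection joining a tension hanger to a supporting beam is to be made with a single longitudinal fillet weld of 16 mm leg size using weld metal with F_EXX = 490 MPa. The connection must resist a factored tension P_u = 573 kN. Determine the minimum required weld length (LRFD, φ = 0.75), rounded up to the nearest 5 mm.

L = 230 mm

Throat t_e = 0.707 × 16 = 11.31 mm.
φr_n = 0.75 × 0.6 × 490 × 11.31 × 10⁻³ = 2.494 kN/mm.
L_req = P_u / φr_n = 573 / 2.494 = 229.7 mm total.
Round up → use L = 230 mm.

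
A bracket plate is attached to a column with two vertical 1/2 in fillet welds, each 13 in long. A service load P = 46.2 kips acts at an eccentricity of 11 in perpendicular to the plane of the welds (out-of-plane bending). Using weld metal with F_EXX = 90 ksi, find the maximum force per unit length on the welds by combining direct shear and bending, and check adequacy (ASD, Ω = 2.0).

f_max ≈ 9.19 kip/in; adequate

L_w = 2 × 13 = 26 in; section modulus (unit throat) S = 2 × L²/6 = 56.33 in².
Direct shear f_v = P/L_w = 46.2/26 = 1.777 kip/in.
Moment M = P × e = 46.2 × 11 = 508.2 kip·in; bending f_b = M/S = 9.021 kip/in.
f_max = √(f_v² + f_b²) = √(1.777² + 9.021²) = 9.195 kip/in.
r_n/Ω = (1/2.0) × 0.6 × 90 × (0.707 × 0.5) = 9.544 kip/in → adequate.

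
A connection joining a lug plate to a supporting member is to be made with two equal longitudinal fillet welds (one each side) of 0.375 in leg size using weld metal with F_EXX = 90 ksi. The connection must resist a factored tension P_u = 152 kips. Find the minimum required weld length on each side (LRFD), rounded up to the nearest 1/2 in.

L = 7.5 in on each side

Throat t_e = 0.707 × 0.375 = 0.2651 in.
φr_n = 0.75 × 0.6 × 90 × 0.2651 = 10.74 kips/in.
L_req = P_u / φr_n = 152 / 10.74 = 14.16 in total.
Per side: 14.16 / 2 = 7.078 in.
Round up → use L = 7.5 in on each side.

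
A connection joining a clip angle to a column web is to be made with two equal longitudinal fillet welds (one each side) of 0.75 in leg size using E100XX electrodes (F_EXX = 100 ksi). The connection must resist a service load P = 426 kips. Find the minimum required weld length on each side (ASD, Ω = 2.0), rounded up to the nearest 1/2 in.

L = 13.5 in on each side

Throat t_e = 0.707 × 0.75 = 0.5302 in.
r_n/Ω = (0.6 × 100 × 0.5302) / 2.0 = 15.91 kip/in.
L_req = P / (r_n/Ω) = 426 / 15.91 = 26.78 in total.
Per side: 26.78 / 2 = 13.39 in.
Round up → use L = 13.5 in on each side.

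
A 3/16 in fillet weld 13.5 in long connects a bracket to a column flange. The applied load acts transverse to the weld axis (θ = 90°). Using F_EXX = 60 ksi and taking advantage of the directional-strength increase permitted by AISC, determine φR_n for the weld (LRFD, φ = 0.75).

t_e = 0.707 × 0.1875 = 0.1326 in; A_we = 0.1326 × 13.5 = 1.79 in².
Directional factor: 1.0 + 0.5 sin^1.5(90°) = 1.5.
F_nw = 0.6 × 60 × 1.5 = 54 ksi.
φR_n = 0.75 × 54 × 1.79 = 72.48 kip.

φR_n ≈ 72.5 kip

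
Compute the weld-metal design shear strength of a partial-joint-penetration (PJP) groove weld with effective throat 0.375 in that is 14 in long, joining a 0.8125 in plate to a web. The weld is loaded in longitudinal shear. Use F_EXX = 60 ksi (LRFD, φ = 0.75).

φR_n ≈ 142 kip

Effective throat (given) t_e = 0.375 in.
A_we = 0.375 × 14 = 5.25 in².
F_nw = 0.6 F_EXX = 36 ksi.
φR_n = 0.75 × 36 × 5.25 = 141.8 kip.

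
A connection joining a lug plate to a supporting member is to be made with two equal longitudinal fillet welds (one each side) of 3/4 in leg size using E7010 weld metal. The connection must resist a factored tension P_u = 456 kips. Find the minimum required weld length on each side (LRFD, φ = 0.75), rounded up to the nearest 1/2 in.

E70XX → F_EXX = 70 ksi.
Throat t_e = 0.707 × 0.75 = 0.5302 in.
φr_n = 0.75 × 0.6 × 70 × 0.5302 = 16.7 kips/in.
L_req = P_u / φr_n = 456 / 16.7 = 27.3 in total.
Per side: 27.3 / 2 = 13.65 in.
Round up → use L = 14 in on each side.

L = 14 in on each side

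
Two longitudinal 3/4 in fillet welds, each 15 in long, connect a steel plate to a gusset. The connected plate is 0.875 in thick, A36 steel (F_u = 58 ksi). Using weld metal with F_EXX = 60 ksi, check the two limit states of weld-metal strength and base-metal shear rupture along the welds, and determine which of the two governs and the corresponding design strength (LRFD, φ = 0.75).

φR_n ≈ 430 kip (weld metal governs)

t_e = 0.707 × 0.75 = 0.5302 in; L = 30 in.
Weld metal: φR_n = 0.75 × 0.6 × 60 × 0.5302 × 30 = 429.5 kip.
Base metal (shear rupture): φR_n = 0.75 × 0.6 × 58 × 0.875 × 30 = 685.1 kip.
Governing: weld metal.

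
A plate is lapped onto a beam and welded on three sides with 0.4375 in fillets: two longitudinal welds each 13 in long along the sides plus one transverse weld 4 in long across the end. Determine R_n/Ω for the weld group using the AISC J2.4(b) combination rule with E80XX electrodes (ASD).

E80XX → F_EXX = 80 ksi.
t_e = 0.707 × 0.4375 = 0.3093 in.
R_nwl = 0.6 × 80 × 0.3093 × 26 = 386 kip (longitudinal, 2 welds).
R_nwt = 0.6 × 80 × 0.3093 × 4 = 59.39 kip (transverse, base value).
(i) R_nwl + R_nwt = 445.4 kip; (ii) 0.85 R_nwl + 1.5 R_nwt = 417.2 kip.
R_n = max = 445.4 kip [governs: (i)]; R_n/Ω = 222.7 kip.

R_n/Ω ≈ 223 kip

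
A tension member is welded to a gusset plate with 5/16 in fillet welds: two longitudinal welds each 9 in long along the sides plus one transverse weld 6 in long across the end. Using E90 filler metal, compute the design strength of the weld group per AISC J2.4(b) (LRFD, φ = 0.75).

E90XX → F_EXX = 90 ksi.
t_e = 0.707 × 0.3125 = 0.2209 in.
R_nwl = 0.6 × 90 × 0.2209 × 18 = 214.8 kips (longitudinal, 2 welds).
R_nwt = 0.6 × 90 × 0.2209 × 6 = 71.58 kips (transverse, base value).
(i) R_nwl + R_nwt = 286.3 kips; (ii) 0.85 R_nwl + 1.5 R_nwt = 289.9 kips.
R_n = max = 289.9 kips [governs: (ii)]; φR_n = 217.4 kips.

φR_n ≈ 217 kips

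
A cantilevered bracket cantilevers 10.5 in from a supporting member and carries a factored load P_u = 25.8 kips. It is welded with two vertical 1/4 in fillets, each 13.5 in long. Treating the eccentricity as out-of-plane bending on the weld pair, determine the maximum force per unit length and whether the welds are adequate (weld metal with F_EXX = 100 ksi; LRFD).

L_w = 2 × 13.5 = 27 in; section modulus (unit throat) S = 2 × L²/6 = 60.75 in².
Direct shear f_v = P/L_w = 25.8/27 = 0.9556 kip/in.
Moment M = P × e = 25.8 × 10.5 = 270.9 kip·in; bending f_b = M/S = 4.459 kip/in.
f_max = √(f_v² + f_b²) = √(0.9556² + 4.459²) = 4.56 kip/in.
φr_n = 0.75 × 0.6 × 100 × (0.707 × 0.25) = 7.954 kip/in → adequate.

f_max ≈ 4.56 kip/in; adequate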